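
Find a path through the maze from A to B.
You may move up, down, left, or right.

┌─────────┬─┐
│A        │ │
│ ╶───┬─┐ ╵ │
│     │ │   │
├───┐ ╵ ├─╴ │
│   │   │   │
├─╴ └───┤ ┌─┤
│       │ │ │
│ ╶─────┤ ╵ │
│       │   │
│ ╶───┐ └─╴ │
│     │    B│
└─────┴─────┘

Finding the shortest path through the maze:
Path length: 12 steps
Directions: right → right → right → right → down → right → down → left → down → down → right → down

Solution:

┌─────────┬─┐
│A → → → ↓│ │
│ ╶───┬─┐ ╵ │
│     │ │↳ ↓│
├───┐ ╵ ├─╴ │
│   │   │↓ ↲│
├─╴ └───┤ ┌─┤
│       │↓│ │
│ ╶─────┤ ╵ │
│       │↳ ↓│
│ ╶───┐ └─╴ │
│     │    B│
└─────┴─────┘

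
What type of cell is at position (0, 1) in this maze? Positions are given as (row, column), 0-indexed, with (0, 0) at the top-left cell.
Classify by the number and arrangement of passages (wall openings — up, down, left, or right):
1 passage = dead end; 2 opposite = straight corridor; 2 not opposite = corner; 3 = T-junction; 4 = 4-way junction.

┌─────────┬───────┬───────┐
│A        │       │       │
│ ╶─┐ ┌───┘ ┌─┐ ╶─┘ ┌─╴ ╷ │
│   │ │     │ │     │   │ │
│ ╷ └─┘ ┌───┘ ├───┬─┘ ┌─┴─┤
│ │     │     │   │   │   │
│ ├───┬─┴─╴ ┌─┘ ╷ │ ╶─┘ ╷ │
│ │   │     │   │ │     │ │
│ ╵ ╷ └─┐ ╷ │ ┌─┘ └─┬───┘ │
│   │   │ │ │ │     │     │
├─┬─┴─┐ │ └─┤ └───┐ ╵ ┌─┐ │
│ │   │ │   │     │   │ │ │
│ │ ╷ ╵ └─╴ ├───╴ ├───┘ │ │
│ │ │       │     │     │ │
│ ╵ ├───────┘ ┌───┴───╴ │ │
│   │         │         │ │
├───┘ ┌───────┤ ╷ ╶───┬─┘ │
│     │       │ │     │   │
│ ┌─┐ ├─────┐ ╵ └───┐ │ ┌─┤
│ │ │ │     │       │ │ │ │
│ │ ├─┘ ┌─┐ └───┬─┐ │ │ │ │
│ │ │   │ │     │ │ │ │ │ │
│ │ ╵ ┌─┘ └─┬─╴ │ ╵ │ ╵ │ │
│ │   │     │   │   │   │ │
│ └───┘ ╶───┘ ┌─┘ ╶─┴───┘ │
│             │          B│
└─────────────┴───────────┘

Checking cell at (0, 1):
Number of passages: 2
Cell type: straight corridor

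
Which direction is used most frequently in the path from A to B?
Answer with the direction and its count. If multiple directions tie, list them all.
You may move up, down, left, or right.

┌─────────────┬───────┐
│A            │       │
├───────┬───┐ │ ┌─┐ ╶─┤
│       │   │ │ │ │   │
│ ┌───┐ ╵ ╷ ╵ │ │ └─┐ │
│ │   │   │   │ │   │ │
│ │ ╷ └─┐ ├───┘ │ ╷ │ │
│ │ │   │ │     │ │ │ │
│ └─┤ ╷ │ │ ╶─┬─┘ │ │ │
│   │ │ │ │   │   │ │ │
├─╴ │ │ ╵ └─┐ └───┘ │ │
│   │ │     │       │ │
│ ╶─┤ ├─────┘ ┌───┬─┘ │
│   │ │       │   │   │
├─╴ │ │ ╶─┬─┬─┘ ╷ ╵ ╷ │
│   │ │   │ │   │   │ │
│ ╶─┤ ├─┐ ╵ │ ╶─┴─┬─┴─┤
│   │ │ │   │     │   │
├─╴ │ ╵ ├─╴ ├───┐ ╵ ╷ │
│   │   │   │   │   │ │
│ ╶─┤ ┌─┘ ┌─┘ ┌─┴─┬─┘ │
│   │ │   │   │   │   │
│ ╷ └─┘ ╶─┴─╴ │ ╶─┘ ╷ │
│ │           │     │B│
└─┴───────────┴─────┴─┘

Directions: right, right, right, right, right, right, down, down, left, up, left, down, left, up, left, left, left, down, down, down, right, down, left, down, right, down, left, down, right, down, left, down, right, down, right, right, up, right, up, right, up, left, up, left, up, right, right, right, up, up, left, up, right, right, up, up, up, right, right, down, right, down, down, down, down, down, left, down, left, up, left, down, left, down, right, right, down, right, up, right, down, down, down
Counts: {'right': 26, 'down': 26, 'left': 16, 'up': 15}
Most common: down and right (tied at 26 times each)

Solution:

┌─────────────┬───────┐
│A → → → → → ↓│↱ → ↓  │
├───────┬───┐ │ ┌─┐ ╶─┤
│↓ ← ← ↰│↓ ↰│↓│↑│ │↳ ↓│
│ ┌───┐ ╵ ╷ ╵ │ │ └─┐ │
│↓│   │↑ ↲│↑ ↲│↑│   │↓│
│ │ ╷ └─┐ ├───┘ │ ╷ │ │
│↓│ │   │ │↱ → ↑│ │ │↓│
│ └─┤ ╷ │ │ ╶─┬─┘ │ │ │
│↳ ↓│ │ │ │↑ ↰│   │ │↓│
├─╴ │ │ ╵ └─┐ └───┘ │ │
│↓ ↲│ │     │↑      │↓│
│ ╶─┤ ├─────┘ ┌───┬─┘ │
│↳ ↓│ │↱ → → ↑│↓ ↰│↓ ↲│
├─╴ │ │ ╶─┬─┬─┘ ╷ ╵ ╷ │
│↓ ↲│ │↑ ↰│ │↓ ↲│↑ ↲│ │
│ ╶─┤ ├─┐ ╵ │ ╶─┴─┬─┴─┤
│↳ ↓│ │ │↑ ↰│↳ → ↓│↱ ↓│
├─╴ │ ╵ ├─╴ ├───┐ ╵ ╷ │
│↓ ↲│   │↱ ↑│   │↳ ↑│↓│
│ ╶─┤ ┌─┘ ┌─┘ ┌─┴─┬─┘ │
│↳ ↓│ │↱ ↑│   │   │  ↓│
│ ╷ └─┘ ╶─┴─╴ │ ╶─┘ ╷ │
│ │↳ → ↑      │     │B│
└─┴───────────┴─────┴─┘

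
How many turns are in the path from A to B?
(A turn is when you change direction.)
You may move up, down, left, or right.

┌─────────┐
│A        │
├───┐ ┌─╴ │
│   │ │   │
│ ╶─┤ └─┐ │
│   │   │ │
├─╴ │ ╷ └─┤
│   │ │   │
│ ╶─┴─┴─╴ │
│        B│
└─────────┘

Directions: right, right, down, down, right, down, right, down
Number of turns: 5

Solution:

┌─────────┐
│A → ↓    │
├───┐ ┌─╴ │
│   │↓│   │
│ ╶─┤ └─┐ │
│   │↳ ↓│ │
├─╴ │ ╷ └─┤
│   │ │↳ ↓│
│ ╶─┴─┴─╴ │
│        B│
└─────────┘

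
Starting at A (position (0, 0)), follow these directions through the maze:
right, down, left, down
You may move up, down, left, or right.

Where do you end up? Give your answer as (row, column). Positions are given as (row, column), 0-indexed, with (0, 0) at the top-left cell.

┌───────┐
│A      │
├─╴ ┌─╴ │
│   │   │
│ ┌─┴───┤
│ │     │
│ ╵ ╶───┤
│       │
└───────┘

Following directions step by step:
Start: (0, 0)
  right: (0, 0) → (0, 1)
  down: (0, 1) → (1, 1)
  left: (1, 1) → (1, 0)
  down: (1, 0) → (2, 0)
Final position: (2, 0)

Path taken:

┌───────┐
│A ↓    │
├─╴ ┌─╴ │
│↓ ↲│   │
│ ┌─┴───┤
│B│     │
│ ╵ ╶───┤
│       │
└───────┘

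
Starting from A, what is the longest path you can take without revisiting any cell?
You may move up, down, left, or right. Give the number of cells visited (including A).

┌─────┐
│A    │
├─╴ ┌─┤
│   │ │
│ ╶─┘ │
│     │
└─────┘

Finding longest simple path using DFS:
Start: (0, 0)
Longest path visits 8 cells
Path: A → right → down → left → down → right → right → up

Solution:

┌─────┐
│A ↓  │
├─╴ ┌─┤
│↓ ↲│B│
│ ╶─┘ │
│↳ → ↑│
└─────┘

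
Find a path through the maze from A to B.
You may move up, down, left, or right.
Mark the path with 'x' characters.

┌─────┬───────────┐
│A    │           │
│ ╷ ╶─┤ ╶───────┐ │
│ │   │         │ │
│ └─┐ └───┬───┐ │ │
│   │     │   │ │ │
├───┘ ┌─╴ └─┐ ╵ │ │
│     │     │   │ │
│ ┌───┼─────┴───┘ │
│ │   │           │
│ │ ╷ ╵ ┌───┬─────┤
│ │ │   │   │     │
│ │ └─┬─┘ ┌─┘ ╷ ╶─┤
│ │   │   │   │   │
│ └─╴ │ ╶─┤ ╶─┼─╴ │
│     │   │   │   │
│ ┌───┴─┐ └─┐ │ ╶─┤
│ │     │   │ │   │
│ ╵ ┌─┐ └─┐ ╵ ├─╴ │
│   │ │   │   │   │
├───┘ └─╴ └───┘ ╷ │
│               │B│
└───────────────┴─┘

Finding the shortest path through the maze:
Path length: 26 steps
Directions: right → down → right → down → down → left → left → down → down → down → down → down → down → right → up → right → right → down → right → down → right → right → right → up → right → down

Solution:

┌─────┬───────────┐
│A x  │           │
│ ╷ ╶─┤ ╶───────┐ │
│ │x x│         │ │
│ └─┐ └───┬───┐ │ │
│   │x    │   │ │ │
├───┘ ┌─╴ └─┐ ╵ │ │
│x x x│     │   │ │
│ ┌───┼─────┴───┘ │
│x│   │           │
│ │ ╷ ╵ ┌───┬─────┤
│x│ │   │   │     │
│ │ └─┬─┘ ┌─┘ ╷ ╶─┤
│x│   │   │   │   │
│ └─╴ │ ╶─┤ ╶─┼─╴ │
│x    │   │   │   │
│ ┌───┴─┐ └─┐ │ ╶─┤
│x│x x x│   │ │   │
│ ╵ ┌─┐ └─┐ ╵ ├─╴ │
│x x│ │x x│   │x x│
├───┘ └─╴ └───┘ ╷ │
│        x x x x│B│
└───────────────┴─┘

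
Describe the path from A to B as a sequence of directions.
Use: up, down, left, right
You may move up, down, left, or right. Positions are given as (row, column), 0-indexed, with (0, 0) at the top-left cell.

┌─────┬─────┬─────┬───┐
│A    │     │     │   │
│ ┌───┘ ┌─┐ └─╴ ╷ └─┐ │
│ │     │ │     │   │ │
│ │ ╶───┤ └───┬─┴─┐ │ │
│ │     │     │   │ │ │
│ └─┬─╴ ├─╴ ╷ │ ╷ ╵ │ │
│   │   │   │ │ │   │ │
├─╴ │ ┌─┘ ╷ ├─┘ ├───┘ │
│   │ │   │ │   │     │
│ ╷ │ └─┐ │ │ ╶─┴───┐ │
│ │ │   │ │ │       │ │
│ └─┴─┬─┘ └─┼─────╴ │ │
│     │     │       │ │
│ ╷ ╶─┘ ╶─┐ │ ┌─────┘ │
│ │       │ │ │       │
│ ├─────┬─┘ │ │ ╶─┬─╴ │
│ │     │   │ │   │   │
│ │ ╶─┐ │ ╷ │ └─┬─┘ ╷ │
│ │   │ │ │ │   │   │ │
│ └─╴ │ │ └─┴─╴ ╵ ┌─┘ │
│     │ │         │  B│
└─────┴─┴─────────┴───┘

Finding the path and converting it to directions:
Path through cells: (0,0) → (1,0) → (2,0) → (3,0) → (3,1) → (4,1) → (4,0) → (5,0) → (6,0) → (6,1) → (7,1) → (7,2) → (7,3) → (6,3) → (6,4) → (6,5) → (7,5) → (8,5) → (8,4) → (9,4) → (10,4) → (10,5) → (10,6) → (10,7) → (10,8) → (9,8) → (9,9) → (8,9) → (8,10) → (9,10) → (10,10)
Directions: down, down, down, right, down, left, down, down, right, down, right, right, up, right, right, down, down, left, down, down, right, right, right, right, up, right, up, right, down, down

Solution:

┌─────┬─────┬─────┬───┐
│A    │     │     │   │
│ ┌───┘ ┌─┐ └─╴ ╷ └─┐ │
│↓│     │ │     │   │ │
│ │ ╶───┤ └───┬─┴─┐ │ │
│↓│     │     │   │ │ │
│ └─┬─╴ ├─╴ ╷ │ ╷ ╵ │ │
│↳ ↓│   │   │ │ │   │ │
├─╴ │ ┌─┘ ╷ ├─┘ ├───┘ │
│↓ ↲│ │   │ │   │     │
│ ╷ │ └─┐ │ │ ╶─┴───┐ │
│↓│ │   │ │ │       │ │
│ └─┴─┬─┘ └─┼─────╴ │ │
│↳ ↓  │↱ → ↓│       │ │
│ ╷ ╶─┘ ╶─┐ │ ┌─────┘ │
│ │↳ → ↑  │↓│ │       │
│ ├─────┬─┘ │ │ ╶─┬─╴ │
│ │     │↓ ↲│ │   │↱ ↓│
│ │ ╶─┐ │ ╷ │ └─┬─┘ ╷ │
│ │   │ │↓│ │   │↱ ↑│↓│
│ └─╴ │ │ └─┴─╴ ╵ ┌─┘ │
│     │ │↳ → → → ↑│  B│
└─────┴─┴─────────┴───┘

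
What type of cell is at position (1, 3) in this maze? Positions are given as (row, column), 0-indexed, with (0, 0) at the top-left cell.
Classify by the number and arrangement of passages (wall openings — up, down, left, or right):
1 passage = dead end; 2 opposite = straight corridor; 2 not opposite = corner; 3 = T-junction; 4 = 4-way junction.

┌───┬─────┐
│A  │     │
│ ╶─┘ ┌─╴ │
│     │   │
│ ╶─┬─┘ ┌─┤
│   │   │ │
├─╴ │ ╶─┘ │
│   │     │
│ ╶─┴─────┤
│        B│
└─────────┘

Checking cell at (1, 3):
Number of passages: 2
Cell type: corner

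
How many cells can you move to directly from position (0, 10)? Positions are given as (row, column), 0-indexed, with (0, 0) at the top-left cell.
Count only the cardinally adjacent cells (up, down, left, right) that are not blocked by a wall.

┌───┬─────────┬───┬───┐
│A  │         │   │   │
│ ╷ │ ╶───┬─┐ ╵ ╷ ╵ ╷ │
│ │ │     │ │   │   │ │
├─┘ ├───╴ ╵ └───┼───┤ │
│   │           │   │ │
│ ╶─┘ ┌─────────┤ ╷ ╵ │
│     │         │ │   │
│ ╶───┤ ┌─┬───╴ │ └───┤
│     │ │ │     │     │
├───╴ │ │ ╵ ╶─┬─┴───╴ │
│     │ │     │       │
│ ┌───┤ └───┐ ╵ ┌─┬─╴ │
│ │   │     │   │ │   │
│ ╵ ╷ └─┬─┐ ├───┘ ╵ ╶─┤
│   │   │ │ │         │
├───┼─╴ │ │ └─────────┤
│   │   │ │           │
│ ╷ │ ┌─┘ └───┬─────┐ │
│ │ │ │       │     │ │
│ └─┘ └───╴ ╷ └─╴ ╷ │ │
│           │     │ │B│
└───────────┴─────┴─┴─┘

Checking passable neighbors of (0, 10):
Neighbors: (1, 10), (0, 9)
Count: 2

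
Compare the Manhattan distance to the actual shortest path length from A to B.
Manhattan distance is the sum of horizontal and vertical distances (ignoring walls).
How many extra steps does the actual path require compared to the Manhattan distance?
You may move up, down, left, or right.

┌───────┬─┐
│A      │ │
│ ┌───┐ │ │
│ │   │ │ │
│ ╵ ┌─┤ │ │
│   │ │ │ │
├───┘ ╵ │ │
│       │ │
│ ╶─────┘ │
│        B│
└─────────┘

Manhattan distance: |4 - 0| + |4 - 0| = 8
Actual path length: 14
Extra steps: 14 - 8 = 6

Solution:

┌───────┬─┐
│A → → ↓│ │
│ ┌───┐ │ │
│ │   │↓│ │
│ ╵ ┌─┤ │ │
│   │ │↓│ │
├───┘ ╵ │ │
│↓ ← ← ↲│ │
│ ╶─────┘ │
│↳ → → → B│
└─────────┘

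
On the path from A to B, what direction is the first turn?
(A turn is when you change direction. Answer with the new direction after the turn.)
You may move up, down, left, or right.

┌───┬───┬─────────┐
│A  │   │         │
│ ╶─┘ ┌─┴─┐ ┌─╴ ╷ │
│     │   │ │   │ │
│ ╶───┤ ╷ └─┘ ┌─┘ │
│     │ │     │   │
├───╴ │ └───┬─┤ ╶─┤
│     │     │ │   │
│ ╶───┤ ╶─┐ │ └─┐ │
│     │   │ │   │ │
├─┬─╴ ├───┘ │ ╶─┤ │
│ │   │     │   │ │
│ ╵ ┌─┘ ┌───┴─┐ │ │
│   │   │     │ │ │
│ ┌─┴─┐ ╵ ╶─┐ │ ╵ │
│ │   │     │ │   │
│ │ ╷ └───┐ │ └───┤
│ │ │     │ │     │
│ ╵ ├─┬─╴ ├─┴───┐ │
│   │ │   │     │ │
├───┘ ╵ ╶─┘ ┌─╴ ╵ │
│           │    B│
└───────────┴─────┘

Directions: down, down, right, right, down, left, left, down, right, right, down, left, down, left, down, down, down, right, up, up, right, down, right, right, down, left, down, right, right, up, right, right, down, right
First turn direction: right

Solution:

┌───┬───┬─────────┐
│A  │   │         │
│ ╶─┘ ┌─┴─┐ ┌─╴ ╷ │
│↓    │   │ │   │ │
│ ╶───┤ ╷ └─┘ ┌─┘ │
│↳ → ↓│ │     │   │
├───╴ │ └───┬─┤ ╶─┤
│↓ ← ↲│     │ │   │
│ ╶───┤ ╶─┐ │ └─┐ │
│↳ → ↓│   │ │   │ │
├─┬─╴ ├───┘ │ ╶─┤ │
│ │↓ ↲│     │   │ │
│ ╵ ┌─┘ ┌───┴─┐ │ │
│↓ ↲│   │     │ │ │
│ ┌─┴─┐ ╵ ╶─┐ │ ╵ │
│↓│↱ ↓│     │ │   │
│ │ ╷ └───┐ │ └───┤
│↓│↑│↳ → ↓│ │     │
│ ╵ ├─┬─╴ ├─┴───┐ │
│↳ ↑│ │↓ ↲│↱ → ↓│ │
├───┘ ╵ ╶─┘ ┌─╴ ╵ │
│      ↳ → ↑│  ↳ B│
└───────────┴─────┘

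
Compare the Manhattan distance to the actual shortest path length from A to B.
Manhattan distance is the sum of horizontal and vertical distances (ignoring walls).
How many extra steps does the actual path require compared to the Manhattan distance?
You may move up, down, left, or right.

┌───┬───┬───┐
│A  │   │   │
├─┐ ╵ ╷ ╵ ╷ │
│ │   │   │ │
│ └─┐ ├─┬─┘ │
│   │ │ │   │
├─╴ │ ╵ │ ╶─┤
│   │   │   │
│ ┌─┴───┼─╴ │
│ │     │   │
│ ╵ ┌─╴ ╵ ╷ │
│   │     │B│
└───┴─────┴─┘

Manhattan distance: |5 - 0| + |5 - 0| = 10
Actual path length: 16
Extra steps: 16 - 10 = 6

Solution:

┌───┬───┬───┐
│A ↓│↱ ↓│↱ ↓│
├─┐ ╵ ╷ ╵ ╷ │
│ │↳ ↑│↳ ↑│↓│
│ └─┐ ├─┬─┘ │
│   │ │ │↓ ↲│
├─╴ │ ╵ │ ╶─┤
│   │   │↳ ↓│
│ ┌─┴───┼─╴ │
│ │     │  ↓│
│ ╵ ┌─╴ ╵ ╷ │
│   │     │B│
└───┴─────┴─┘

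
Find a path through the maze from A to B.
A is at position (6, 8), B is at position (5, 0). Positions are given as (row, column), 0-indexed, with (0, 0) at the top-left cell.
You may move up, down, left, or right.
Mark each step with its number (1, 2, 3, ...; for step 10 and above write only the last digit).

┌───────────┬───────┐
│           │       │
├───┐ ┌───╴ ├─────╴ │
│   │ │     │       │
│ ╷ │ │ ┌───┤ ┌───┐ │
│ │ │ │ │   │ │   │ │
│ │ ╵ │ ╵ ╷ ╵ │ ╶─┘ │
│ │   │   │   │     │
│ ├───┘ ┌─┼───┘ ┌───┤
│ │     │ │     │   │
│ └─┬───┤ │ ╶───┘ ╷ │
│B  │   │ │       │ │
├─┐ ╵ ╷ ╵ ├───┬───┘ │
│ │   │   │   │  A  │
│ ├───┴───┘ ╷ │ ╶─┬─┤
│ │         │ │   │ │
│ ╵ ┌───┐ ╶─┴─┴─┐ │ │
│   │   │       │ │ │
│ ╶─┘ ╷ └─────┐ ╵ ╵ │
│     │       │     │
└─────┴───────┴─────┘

Finding the shortest path from (6, 8) to (5, 0):
Path length: 45 steps
Directions: right → up → up → left → down → left → left → left → up → right → right → up → right → right → up → up → left → left → left → down → down → left → up → left → down → left → up → up → right → right → up → left → left → left → down → down → down → left → up → up → left → down → down → down → down

Solution:

┌───────────┬───────┐
│    4 3 2 1│       │
├───┐ ┌───╴ ├─────╴ │
│1 0│5│8 9 0│9 8 7 6│
│ ╷ │ │ ┌───┤ ┌───┐ │
│2│9│6│7│4 3│0│   │5│
│ │ ╵ │ ╵ ╷ ╵ │ ╶─┘ │
│3│8 7│6 5│2 1│2 3 4│
│ ├───┘ ┌─┼───┘ ┌───┤
│4│     │ │9 0 1│4 3│
│ └─┬───┤ │ ╶───┘ ╷ │
│B  │   │ │8 7 6 5│2│
├─┐ ╵ ╷ ╵ ├───┬───┘ │
│ │   │   │   │  A 1│
│ ├───┴───┘ ╷ │ ╶─┬─┤
│ │         │ │   │ │
│ ╵ ┌───┐ ╶─┴─┴─┐ │ │
│   │   │       │ │ │
│ ╶─┘ ╷ └─────┐ ╵ ╵ │
│     │       │     │
└─────┴───────┴─────┘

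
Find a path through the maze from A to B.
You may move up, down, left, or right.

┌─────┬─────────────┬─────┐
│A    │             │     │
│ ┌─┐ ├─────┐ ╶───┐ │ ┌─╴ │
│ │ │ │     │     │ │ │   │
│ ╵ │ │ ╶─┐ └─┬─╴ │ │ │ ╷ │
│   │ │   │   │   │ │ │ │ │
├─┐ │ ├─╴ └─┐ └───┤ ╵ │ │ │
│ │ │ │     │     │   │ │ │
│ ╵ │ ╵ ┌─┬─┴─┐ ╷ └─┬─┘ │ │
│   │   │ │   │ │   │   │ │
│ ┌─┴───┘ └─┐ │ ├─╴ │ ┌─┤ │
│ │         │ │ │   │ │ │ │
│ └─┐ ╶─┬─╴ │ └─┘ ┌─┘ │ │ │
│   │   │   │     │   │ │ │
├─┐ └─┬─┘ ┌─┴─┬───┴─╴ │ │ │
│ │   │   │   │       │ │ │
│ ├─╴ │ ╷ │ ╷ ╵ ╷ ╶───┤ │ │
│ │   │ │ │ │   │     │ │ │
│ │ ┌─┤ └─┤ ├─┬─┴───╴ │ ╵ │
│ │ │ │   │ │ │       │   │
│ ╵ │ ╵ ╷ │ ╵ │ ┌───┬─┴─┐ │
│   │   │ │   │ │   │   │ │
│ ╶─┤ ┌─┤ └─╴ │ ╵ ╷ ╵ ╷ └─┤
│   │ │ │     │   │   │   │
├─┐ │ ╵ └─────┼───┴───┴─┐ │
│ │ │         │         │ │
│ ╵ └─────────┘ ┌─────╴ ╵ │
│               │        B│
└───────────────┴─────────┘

Finding the shortest path through the maze:
Path length: 33 steps
Directions: down → down → right → down → down → left → down → down → right → down → right → down → left → down → down → left → down → right → down → down → right → right → right → right → right → right → up → right → right → right → right → down → right

Solution:

┌─────┬─────────────┬─────┐
│A    │             │     │
│ ┌─┐ ├─────┐ ╶───┐ │ ┌─╴ │
│↓│ │ │     │     │ │ │   │
│ ╵ │ │ ╶─┐ └─┬─╴ │ │ │ ╷ │
│↳ ↓│ │   │   │   │ │ │ │ │
├─┐ │ ├─╴ └─┐ └───┤ ╵ │ │ │
│ │↓│ │     │     │   │ │ │
│ ╵ │ ╵ ┌─┬─┴─┐ ╷ └─┬─┘ │ │
│↓ ↲│   │ │   │ │   │   │ │
│ ┌─┴───┘ └─┐ │ ├─╴ │ ┌─┤ │
│↓│         │ │ │   │ │ │ │
│ └─┐ ╶─┬─╴ │ └─┘ ┌─┘ │ │ │
│↳ ↓│   │   │     │   │ │ │
├─┐ └─┬─┘ ┌─┴─┬───┴─╴ │ │ │
│ │↳ ↓│   │   │       │ │ │
│ ├─╴ │ ╷ │ ╷ ╵ ╷ ╶───┤ │ │
│ │↓ ↲│ │ │ │   │     │ │ │
│ │ ┌─┤ └─┤ ├─┬─┴───╴ │ ╵ │
│ │↓│ │   │ │ │       │   │
│ ╵ │ ╵ ╷ │ ╵ │ ┌───┬─┴─┐ │
│↓ ↲│   │ │   │ │   │   │ │
│ ╶─┤ ┌─┤ └─╴ │ ╵ ╷ ╵ ╷ └─┤
│↳ ↓│ │ │     │   │   │   │
├─┐ │ ╵ └─────┼───┴───┴─┐ │
│ │↓│         │↱ → → → ↓│ │
│ ╵ └─────────┘ ┌─────╴ ╵ │
│  ↳ → → → → → ↑│      ↳ B│
└───────────────┴─────────┘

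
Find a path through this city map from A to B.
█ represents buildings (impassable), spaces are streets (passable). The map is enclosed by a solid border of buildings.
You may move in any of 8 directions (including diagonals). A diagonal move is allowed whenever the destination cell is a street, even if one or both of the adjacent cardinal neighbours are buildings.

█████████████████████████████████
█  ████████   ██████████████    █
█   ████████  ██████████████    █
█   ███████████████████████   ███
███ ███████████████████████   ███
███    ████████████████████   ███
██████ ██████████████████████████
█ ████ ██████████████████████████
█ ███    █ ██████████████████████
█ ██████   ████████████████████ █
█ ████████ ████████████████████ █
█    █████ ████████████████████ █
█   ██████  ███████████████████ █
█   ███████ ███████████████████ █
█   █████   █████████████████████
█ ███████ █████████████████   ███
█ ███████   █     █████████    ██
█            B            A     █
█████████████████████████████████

Finding the shortest path from A to B:
Movement: 8-directional
Path length: 13 steps
Directions: left → left → left → left → left → left → left → left → left → left → left → left → left

Solution:

█████████████████████████████████
█  ████████   ██████████████    █
█   ████████  ██████████████    █
█   ███████████████████████   ███
███ ███████████████████████   ███
███    ████████████████████   ███
██████ ██████████████████████████
█ ████ ██████████████████████████
█ ███    █ ██████████████████████
█ ██████   ████████████████████ █
█ ████████ ████████████████████ █
█    █████ ████████████████████ █
█   ██████  ███████████████████ █
█   ███████ ███████████████████ █
█   █████   █████████████████████
█ ███████ █████████████████   ███
█ ███████   █     █████████    ██
█            B←←←←←←←←←←←←A     █
█████████████████████████████████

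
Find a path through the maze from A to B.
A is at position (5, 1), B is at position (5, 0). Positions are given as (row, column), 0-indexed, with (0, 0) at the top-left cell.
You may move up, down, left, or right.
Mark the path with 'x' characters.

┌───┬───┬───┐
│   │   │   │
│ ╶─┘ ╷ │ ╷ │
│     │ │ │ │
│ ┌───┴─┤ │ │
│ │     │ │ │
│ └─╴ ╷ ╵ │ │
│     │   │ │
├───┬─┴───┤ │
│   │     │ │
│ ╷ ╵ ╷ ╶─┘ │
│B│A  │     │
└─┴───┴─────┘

Finding the shortest path from (5, 1) to (5, 0):
Path length: 3 steps
Directions: up → left → down

Solution:

┌───┬───┬───┐
│   │   │   │
│ ╶─┘ ╷ │ ╷ │
│     │ │ │ │
│ ┌───┴─┤ │ │
│ │     │ │ │
│ └─╴ ╷ ╵ │ │
│     │   │ │
├───┬─┴───┤ │
│x x│     │ │
│ ╷ ╵ ╷ ╶─┘ │
│B│A  │     │
└─┴───┴─────┘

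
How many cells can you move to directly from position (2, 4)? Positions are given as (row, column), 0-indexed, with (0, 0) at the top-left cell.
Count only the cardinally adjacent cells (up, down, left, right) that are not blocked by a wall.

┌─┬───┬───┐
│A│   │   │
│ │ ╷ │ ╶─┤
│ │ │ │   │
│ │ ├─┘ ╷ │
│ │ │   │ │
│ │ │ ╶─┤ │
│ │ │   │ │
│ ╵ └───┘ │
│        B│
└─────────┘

Checking passable neighbors of (2, 4):
Neighbors: (1, 4), (3, 4)
Count: 2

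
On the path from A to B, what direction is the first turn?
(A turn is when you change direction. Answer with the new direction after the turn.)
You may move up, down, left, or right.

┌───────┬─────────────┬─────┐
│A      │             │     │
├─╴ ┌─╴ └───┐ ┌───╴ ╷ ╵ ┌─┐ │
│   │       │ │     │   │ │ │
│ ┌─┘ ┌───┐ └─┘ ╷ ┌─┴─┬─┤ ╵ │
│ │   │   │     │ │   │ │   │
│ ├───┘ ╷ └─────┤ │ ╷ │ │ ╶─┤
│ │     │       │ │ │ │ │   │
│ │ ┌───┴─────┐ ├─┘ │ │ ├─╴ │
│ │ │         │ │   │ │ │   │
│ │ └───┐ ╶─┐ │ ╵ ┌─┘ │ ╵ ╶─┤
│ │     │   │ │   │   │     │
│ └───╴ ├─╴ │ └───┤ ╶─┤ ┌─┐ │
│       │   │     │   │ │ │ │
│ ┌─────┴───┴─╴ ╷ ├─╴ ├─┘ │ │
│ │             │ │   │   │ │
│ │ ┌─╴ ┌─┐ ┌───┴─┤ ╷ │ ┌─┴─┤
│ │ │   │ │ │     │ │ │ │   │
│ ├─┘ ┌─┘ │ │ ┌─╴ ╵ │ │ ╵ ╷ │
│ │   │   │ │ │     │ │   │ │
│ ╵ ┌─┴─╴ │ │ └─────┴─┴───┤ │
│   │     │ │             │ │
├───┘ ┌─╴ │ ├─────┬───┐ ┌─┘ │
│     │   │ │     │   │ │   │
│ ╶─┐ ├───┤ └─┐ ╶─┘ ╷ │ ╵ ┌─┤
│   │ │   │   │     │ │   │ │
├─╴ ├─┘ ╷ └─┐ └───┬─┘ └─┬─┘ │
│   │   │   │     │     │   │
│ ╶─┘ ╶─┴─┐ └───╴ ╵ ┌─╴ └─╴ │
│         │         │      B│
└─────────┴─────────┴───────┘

Directions: right, down, left, down, down, down, down, down, down, down, down, down, right, up, right, up, right, up, right, right, down, down, down, down, down, right, down, right, right, down, right, up, right, right, down, right, right
First turn direction: down

Solution:

┌───────┬─────────────┬─────┐
│A ↓    │             │     │
├─╴ ┌─╴ └───┐ ┌───╴ ╷ ╵ ┌─┐ │
│↓ ↲│       │ │     │   │ │ │
│ ┌─┘ ┌───┐ └─┘ ╷ ┌─┴─┬─┤ ╵ │
│↓│   │   │     │ │   │ │   │
│ ├───┘ ╷ └─────┤ │ ╷ │ │ ╶─┤
│↓│     │       │ │ │ │ │   │
│ │ ┌───┴─────┐ ├─┘ │ │ ├─╴ │
│↓│ │         │ │   │ │ │   │
│ │ └───┐ ╶─┐ │ ╵ ┌─┘ │ ╵ ╶─┤
│↓│     │   │ │   │   │     │
│ └───╴ ├─╴ │ └───┤ ╶─┤ ┌─┐ │
│↓      │   │     │   │ │ │ │
│ ┌─────┴───┴─╴ ╷ ├─╴ ├─┘ │ │
│↓│    ↱ → ↓    │ │   │   │ │
│ │ ┌─╴ ┌─┐ ┌───┴─┤ ╷ │ ┌─┴─┤
│↓│ │↱ ↑│ │↓│     │ │ │ │   │
│ ├─┘ ┌─┘ │ │ ┌─╴ ╵ │ │ ╵ ╷ │
│↓│↱ ↑│   │↓│ │     │ │   │ │
│ ╵ ┌─┴─╴ │ │ └─────┴─┴───┤ │
│↳ ↑│     │↓│             │ │
├───┘ ┌─╴ │ ├─────┬───┐ ┌─┘ │
│     │   │↓│     │   │ │   │
│ ╶─┐ ├───┤ └─┐ ╶─┘ ╷ │ ╵ ┌─┤
│   │ │   │↳ ↓│     │ │   │ │
├─╴ ├─┘ ╷ └─┐ └───┬─┘ └─┬─┘ │
│   │   │   │↳ → ↓│↱ → ↓│   │
│ ╶─┘ ╶─┴─┐ └───╴ ╵ ┌─╴ └─╴ │
│         │      ↳ ↑│  ↳ → B│
└─────────┴─────────┴───────┘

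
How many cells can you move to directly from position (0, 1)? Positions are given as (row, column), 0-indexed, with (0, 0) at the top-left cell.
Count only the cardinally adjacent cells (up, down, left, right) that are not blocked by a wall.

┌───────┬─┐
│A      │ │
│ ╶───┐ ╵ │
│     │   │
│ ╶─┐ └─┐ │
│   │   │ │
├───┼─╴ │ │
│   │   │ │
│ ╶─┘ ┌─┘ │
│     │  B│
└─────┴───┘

Checking passable neighbors of (0, 1):
Neighbors: (0, 0), (0, 2)
Count: 2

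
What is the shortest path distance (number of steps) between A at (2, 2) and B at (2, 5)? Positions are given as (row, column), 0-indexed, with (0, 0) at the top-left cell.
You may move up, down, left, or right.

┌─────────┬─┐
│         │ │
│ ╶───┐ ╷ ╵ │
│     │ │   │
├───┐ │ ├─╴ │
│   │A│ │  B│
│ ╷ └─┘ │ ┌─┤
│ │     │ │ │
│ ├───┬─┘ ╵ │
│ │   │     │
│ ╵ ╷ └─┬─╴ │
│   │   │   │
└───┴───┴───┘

Finding path from (2, 2) to (2, 5):
Path: (2,2) → (1,2) → (1,1) → (1,0) → (0,0) → (0,1) → (0,2) → (0,3) → (0,4) → (1,4) → (1,5) → (2,5)
Distance: 11 steps

Solution:

┌─────────┬─┐
│↱ → → → ↓│ │
│ ╶───┐ ╷ ╵ │
│↑ ← ↰│ │↳ ↓│
├───┐ │ ├─╴ │
│   │A│ │  B│
│ ╷ └─┘ │ ┌─┤
│ │     │ │ │
│ ├───┬─┘ ╵ │
│ │   │     │
│ ╵ ╷ └─┬─╴ │
│   │   │   │
└───┴───┴───┘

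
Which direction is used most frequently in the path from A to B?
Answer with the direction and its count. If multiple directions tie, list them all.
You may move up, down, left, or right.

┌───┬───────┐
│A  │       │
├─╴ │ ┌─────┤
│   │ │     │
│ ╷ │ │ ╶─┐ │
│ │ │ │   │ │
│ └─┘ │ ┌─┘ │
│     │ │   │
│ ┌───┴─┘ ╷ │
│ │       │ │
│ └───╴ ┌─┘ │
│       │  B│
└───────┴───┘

Directions: right, down, left, down, down, down, down, right, right, right, up, right, up, right, down, down
Counts: {'right': 6, 'down': 7, 'left': 1, 'up': 2}
Most common: down (7 times)

Solution:

┌───┬───────┐
│A ↓│       │
├─╴ │ ┌─────┤
│↓ ↲│ │     │
│ ╷ │ │ ╶─┐ │
│↓│ │ │   │ │
│ └─┘ │ ┌─┘ │
│↓    │ │↱ ↓│
│ ┌───┴─┘ ╷ │
│↓│    ↱ ↑│↓│
│ └───╴ ┌─┘ │
│↳ → → ↑│  B│
└───────┴───┘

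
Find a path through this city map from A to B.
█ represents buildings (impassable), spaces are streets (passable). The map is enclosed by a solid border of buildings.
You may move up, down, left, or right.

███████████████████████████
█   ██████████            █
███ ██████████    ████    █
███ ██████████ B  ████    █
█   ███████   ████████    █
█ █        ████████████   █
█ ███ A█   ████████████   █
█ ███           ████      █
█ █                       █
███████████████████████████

Finding the shortest path from A to B:
Movement: cardinal only
Path length: 36 steps
Directions: down → down → right → right → right → right → right → right → right → right → right → right → right → right → right → right → up → right → right → right → up → up → up → up → up → up → left → left → left → left → left → left → down → down → left → left

Solution:

███████████████████████████
█   ██████████   ↓←←←←←↰  █
███ ██████████   ↓████ ↑  █
███ ██████████ B←↲████ ↑  █
█   ███████   ████████ ↑  █
█ █        ████████████↑  █
█ ███ A█   ████████████↑  █
█ ███ ↓         ████↱→→↑  █
█ █   ↳→→→→→→→→→→→→→↑     █
███████████████████████████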